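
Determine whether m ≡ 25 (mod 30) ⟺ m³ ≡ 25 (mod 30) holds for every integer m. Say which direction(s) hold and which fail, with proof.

(→) Suppose m ≡ 25 (mod 30). Write m = 30j + 25. Then (30j + 25)³ = 27000j³ + 67500j² + 56250j + 15625 = 30(900j³ + 2250j² + 1875j + 520) + 25, so m³ ≡ 25 (mod 30).

(←) Conversely, suppose m³ ≡ 25 (mod 30). The only residue r in {0, …, 29} with r³ ≡ 25 (mod 30) is r = 25, so m ≡ 25 (mod 30).

Both implications hold.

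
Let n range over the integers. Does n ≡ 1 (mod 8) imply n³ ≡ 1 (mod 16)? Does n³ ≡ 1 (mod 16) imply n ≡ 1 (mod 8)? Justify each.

(⇒) fails; (⇐) holds.

(⟹) This fails: take n = 9. Then 9 ≡ 1 (mod 8), but 9³ = 729 ≡ 9 (mod 16), not 1.

(⟸) Conversely, the residues r modulo 16 with r³ ≡ 1 (mod 16) are exactly {1}, and each is ≡ 1 (mod 8).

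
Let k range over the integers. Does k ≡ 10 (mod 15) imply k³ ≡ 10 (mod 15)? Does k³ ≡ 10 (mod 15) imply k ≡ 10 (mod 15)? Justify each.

Both implications hold.

[⇒] Suppose k ≡ 10 (mod 15). Write k = 15j + 10. Then (15j + 10)³ = 3375j³ + 6750j² + 4500j + 1000 = 15(225j³ + 450j² + 300j + 66) + 10, so k³ ≡ 10 (mod 15).

[⇐] Conversely, suppose k³ ≡ 10 (mod 15). The only residue r in {0, …, 14} with r³ ≡ 10 (mod 15) is r = 10, so k ≡ 10 (mod 15).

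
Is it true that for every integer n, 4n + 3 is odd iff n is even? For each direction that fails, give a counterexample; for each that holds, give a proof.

Only the reverse direction holds.

Forward direction. This fails: take n = 5. Then 4n + 3 = 23, which is odd, yet n = 5 is odd, not even.

Converse. Suppose n is even. Since 4 is even, 4n is even for every n, so 4n + 3 has the same parity as 3, which is odd. Hence 4n + 3 is odd.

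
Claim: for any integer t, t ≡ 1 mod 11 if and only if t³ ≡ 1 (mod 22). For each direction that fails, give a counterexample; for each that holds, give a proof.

Not equivalent: only (⇐) holds.

(→) This fails: take t = 12. Then 12 ≡ 1 (mod 11), but 12³ = 1728 ≡ 12 (mod 22), not 1.

(←) Conversely, the residues r modulo 22 with r³ ≡ 1 (mod 22) are exactly {1}, and each is ≡ 1 (mod 11).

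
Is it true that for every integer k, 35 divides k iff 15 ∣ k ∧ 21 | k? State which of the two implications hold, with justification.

(⇒) This fails: take k = 35. Certainly 35 ∣ 35, but 15 ∤ 35.

(⇐) Suppose 15 ∣ k and 21 ∣ k. Any common multiple of 15 and 21 is a multiple of their lcm; here lcm(15, 21) = 15·21/gcd(15, 21) = 315/3 = 105, so 105 ∣ k. Since 35 ∣ 105, it follows that 35 ∣ k.

Not equivalent: only (⇐) holds.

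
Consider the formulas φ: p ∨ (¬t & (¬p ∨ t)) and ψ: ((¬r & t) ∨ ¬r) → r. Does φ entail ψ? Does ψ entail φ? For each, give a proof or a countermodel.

(⇒) fails and (⇐) fails.

[⇒] This fails. Under p = F, t = F, r = F, the left side is true but the right side is false.

[⇐] This fails. Under p = F, t = T, r = T, the left side is false but the right side is true.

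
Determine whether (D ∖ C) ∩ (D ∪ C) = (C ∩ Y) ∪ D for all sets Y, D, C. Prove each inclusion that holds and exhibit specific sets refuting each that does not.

(⟹) Let x ∈ (D ∖ C) ∩ (D ∪ C). Then either x ∈ D and x ∉ Y, C; or x ∈ Y ∩ D and x ∉ C. In each case x ∈ (C ∩ Y) ∪ D, so (D ∖ C) ∩ (D ∪ C) ⊆ (C ∩ Y) ∪ D.

(⟸) This inclusion fails. Take Y = {1}, D = ∅, C = {1}; then 1 ∈ (C ∩ Y) ∪ D but 1 ∉ (D ∖ C) ∩ (D ∪ C).

(⊆) holds; (⊇) fails.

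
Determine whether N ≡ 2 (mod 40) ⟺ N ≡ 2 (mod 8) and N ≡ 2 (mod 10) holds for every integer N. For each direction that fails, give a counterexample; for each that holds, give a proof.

Both directions hold; the statement is true.

[⇒] Suppose N ≡ 2 (mod 40); write N = 40j + 2. Since 8 ∣ 40, reducing mod 8 gives N ≡ 2 (mod 8); since 10 ∣ 40, reducing mod 10 gives N ≡ 2 (mod 10).

[⇐] Conversely, if N ≡ 2 (mod 8) and N ≡ 2 (mod 10), then by the Chinese remainder theorem N ≡ 2 (mod 40). This is exactly N ≡ 2 (mod 40).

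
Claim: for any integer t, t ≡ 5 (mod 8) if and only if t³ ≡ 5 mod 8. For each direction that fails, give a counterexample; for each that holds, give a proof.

Forward direction. Suppose t ≡ 5 (mod 8). Write t = 8j + 5. Then (8j + 5)³ = 512j³ + 960j² + 600j + 125 = 8(64j³ + 120j² + 75j + 15) + 5, so t³ ≡ 5 (mod 8).

Converse. Suppose t³ ≡ 5 (mod 8). The only residue r in {0, …, 7} with r³ ≡ 5 (mod 8) is r = 5, so t ≡ 5 (mod 8).

Both directions hold.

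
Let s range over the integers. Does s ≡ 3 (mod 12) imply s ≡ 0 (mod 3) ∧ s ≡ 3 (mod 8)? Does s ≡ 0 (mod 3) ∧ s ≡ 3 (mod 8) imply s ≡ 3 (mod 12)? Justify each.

Only the converse holds.

(⇒) This fails: s = 15 gives 15 ≡ 3 (mod 12) but 15 ≡ 7 (mod 8), so the conjunction on the right does not hold.

(⇐) Conversely, if s ≡ 0 (mod 3) and s ≡ 3 (mod 8), then by the Chinese remainder theorem s ≡ 3 (mod 24). Since 3 ≡ 3 (mod 12) and 12 ∣ 24, we get s ≡ 3 (mod 12).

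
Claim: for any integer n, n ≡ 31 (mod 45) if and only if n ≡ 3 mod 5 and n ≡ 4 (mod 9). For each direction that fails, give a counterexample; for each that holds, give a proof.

(⟹) This fails: n = 31 gives 31 ≡ 31 (mod 45) but 31 ≡ 1 (mod 5), so the conjunction on the right does not hold.

(⟸) This fails: n = 13 satisfies both congruences on the right (13 ≡ 3 mod 5 and 13 ≡ 4 mod 9) yet 13 ≡ 13 (mod 45), not 31.

(⇒) fails and (⇐) fails.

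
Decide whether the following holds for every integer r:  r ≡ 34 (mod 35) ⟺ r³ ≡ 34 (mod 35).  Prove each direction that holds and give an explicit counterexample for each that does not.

The forward direction holds; the converse fails.

Converse. This fails: take r = 19. Then 19³ = 6859 ≡ 34 (mod 35), yet 19 ≡ 19 (mod 35), not 34.

Forward direction. Suppose r ≡ 34 (mod 35). Write r = 35j + 34. Then (35j + 34)³ = 42875j³ + 124950j² + 121380j + 39304 = 35(1225j³ + 3570j² + 3468j + 1122) + 34, so r³ ≡ 34 (mod 35).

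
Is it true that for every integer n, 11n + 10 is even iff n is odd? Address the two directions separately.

[⇒] This fails: n = 2 gives 11n + 10 = 32, which is even, but 2 is even, not odd.

[⇐] This also fails: n = 7 is odd, but 11n + 10 = 87 is odd, not even.

(⇒) fails and (⇐) fails.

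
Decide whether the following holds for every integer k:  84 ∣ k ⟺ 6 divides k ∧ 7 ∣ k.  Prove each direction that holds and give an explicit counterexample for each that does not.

Only the forward implication holds.

(⇐) This fails: take k = 42. Both 6 ∣ 42 and 7 ∣ 42, yet 42 is not a multiple of 84 (since 42 = 0·84 + 42), so 84 ∤ 42.

(⇒) If 84 ∣ k, write k = 84q. Since 84 = 14·6, k = 6·(14q), so 6 ∣ k; and since 84 = 12·7, k = 7·(12q), so 7 ∣ k.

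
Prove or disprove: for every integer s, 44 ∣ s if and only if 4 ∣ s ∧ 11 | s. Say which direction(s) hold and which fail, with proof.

Both directions hold.

[⇐] Suppose 4 ∣ s and 11 ∣ s. Any common multiple of 4 and 11 is a multiple of their lcm; here gcd(4, 11) = 1, so lcm(4, 11) = 4·11 = 44, so 44 ∣ s.

[⇒] If 44 ∣ s, write s = 44q. Since 44 = 11·4, s = 4·(11q), so 4 ∣ s; and since 44 = 4·11, s = 11·(4q), so 11 ∣ s.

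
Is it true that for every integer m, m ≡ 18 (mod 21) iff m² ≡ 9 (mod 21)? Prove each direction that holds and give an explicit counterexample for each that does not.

The forward direction holds; the converse fails.

(⟹) Suppose m ≡ 18 (mod 21). Write m = 21j + 18. Then (21j + 18)² = 441j² + 756j + 324 = 21(21j² + 36j + 15) + 9, so m² ≡ 9 (mod 21).

(⟸) This fails: take m = 3. Then 3² = 9 ≡ 9 (mod 21), yet 3 ≡ 3 (mod 21), not 18.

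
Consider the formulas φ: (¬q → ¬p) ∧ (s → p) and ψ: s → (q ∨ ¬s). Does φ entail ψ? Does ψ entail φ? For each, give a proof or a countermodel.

(⇒) holds; (⇐) fails.

[⇒] Assume the antecedent. If p is true, the antecedent forces (p = T, q = T, s = F) or (p = T, q = T, s = T), and s → (q ∨ ¬s) holds there. If p is false, the antecedent forces (p = F, q = F, s = F) or (p = F, q = T, s = F), and s → (q ∨ ¬s) holds there. Either way s → (q ∨ ¬s) holds.

[⇐] This fails. Under p = T, q = F, s = F, the left side is false but the right side is true.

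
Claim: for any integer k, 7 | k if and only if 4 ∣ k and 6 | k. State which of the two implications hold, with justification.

(⇒) fails and (⇐) fails.

(→) This fails: take k = 7. Certainly 7 ∣ 7, but 4 ∤ 7.

(←) This fails: take k = 12. Both 4 ∣ 12 and 6 ∣ 12, yet 12 is not a multiple of 7 (since 12 = 1·7 + 5), so 7 ∤ 12.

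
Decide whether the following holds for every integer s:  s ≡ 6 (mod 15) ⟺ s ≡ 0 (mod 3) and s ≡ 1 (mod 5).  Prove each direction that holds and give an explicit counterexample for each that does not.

The biconditional holds.

(→) Suppose s ≡ 6 (mod 15); write s = 15j + 6. Since 3 ∣ 15, reducing mod 3 gives s ≡ 6 ≡ 0 (mod 3); since 5 ∣ 15, reducing mod 5 gives s ≡ 6 ≡ 1 (mod 5).

(←) Conversely, if s ≡ 0 (mod 3) and s ≡ 1 (mod 5), then by the Chinese remainder theorem s ≡ 6 (mod 15). This is exactly s ≡ 6 (mod 15).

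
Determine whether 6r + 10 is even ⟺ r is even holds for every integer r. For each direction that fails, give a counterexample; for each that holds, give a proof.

Not equivalent: only (⇐) holds.

Forward direction. This fails: take r = 5. Then 6r + 10 = 40, which is even, yet r = 5 is odd, not even.

Converse. Suppose r is even. Since 6 is even, 6r is even for every r, so 6r + 10 has the same parity as 10, which is even. Hence 6r + 10 is even.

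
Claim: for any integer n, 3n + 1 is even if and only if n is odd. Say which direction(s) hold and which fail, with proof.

(⇒) Suppose 3n + 1 is even. Since 3 is odd, 3n and n have the same parity, so 3n + 1 ≡ n + 1 (mod 2). As 1 is odd, 3n + 1 is even exactly when n is odd. Thus n is odd.

(⇐) Conversely, suppose n is odd; write n = 2j + 1. Then 3n + 1 = 3·(2j + 1) + 1 = 2·3j + 4, which is even.

Both directions hold; the statement is true.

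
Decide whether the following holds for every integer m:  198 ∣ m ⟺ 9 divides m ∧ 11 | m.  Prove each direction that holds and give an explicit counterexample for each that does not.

(⟹) If 198 ∣ m, write m = 198q. Since 198 = 22·9, m = 9·(22q), so 9 ∣ m; and since 198 = 18·11, m = 11·(18q), so 11 ∣ m.

(⟸) This fails: take m = 99. Both 9 ∣ 99 and 11 ∣ 99, yet 99 is not a multiple of 198 (since 99 = 0·198 + 99), so 198 ∤ 99.

The forward direction holds; the converse fails.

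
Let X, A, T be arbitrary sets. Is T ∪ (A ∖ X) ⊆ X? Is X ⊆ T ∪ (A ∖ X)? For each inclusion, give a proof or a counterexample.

Forward inclusion. This inclusion fails. Take X = ∅, A = {1}, T = ∅; then 1 ∈ T ∪ (A ∖ X) but 1 ∉ X.

Reverse inclusion. This inclusion fails. Take X = {1}, A = ∅, T = ∅; then 1 ∈ X but 1 ∉ T ∪ (A ∖ X).

Neither inclusion holds.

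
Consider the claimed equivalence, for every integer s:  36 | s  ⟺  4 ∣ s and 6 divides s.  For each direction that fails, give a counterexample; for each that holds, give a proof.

[⇒] If 36 ∣ s, write s = 36q. Since 36 = 9·4, s = 4·(9q), so 4 ∣ s; and since 36 = 6·6, s = 6·(6q), so 6 ∣ s.

[⇐] This fails: take s = 12. Both 4 ∣ 12 and 6 ∣ 12, yet 12 is not a multiple of 36 (since 12 = 0·36 + 12), so 36 ∤ 12.

Only the forward direction holds.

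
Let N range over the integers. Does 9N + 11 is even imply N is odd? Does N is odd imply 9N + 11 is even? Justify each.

Forward direction. Suppose 9N + 11 is even. Since 9 is odd, 9N and N have the same parity, so 9N + 11 ≡ N + 11 (mod 2). As 11 is odd, 9N + 11 is even exactly when N is odd. Thus N is odd.

Converse. Suppose N is odd; write N = 2j + 1. Then 9N + 11 = 9·(2j + 1) + 11 = 2·9j + 20, which is even.

Both implications hold.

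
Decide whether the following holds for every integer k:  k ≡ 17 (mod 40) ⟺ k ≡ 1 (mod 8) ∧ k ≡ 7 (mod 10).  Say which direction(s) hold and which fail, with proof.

(→) Suppose k ≡ 17 (mod 40); write k = 40j + 17. Since 8 ∣ 40, reducing mod 8 gives k ≡ 17 ≡ 1 (mod 8); since 10 ∣ 40, reducing mod 10 gives k ≡ 17 ≡ 7 (mod 10).

(←) Conversely, if k ≡ 1 (mod 8) and k ≡ 7 (mod 10), then by the Chinese remainder theorem k ≡ 17 (mod 40). This is exactly k ≡ 17 (mod 40).

Both directions hold; the statement is true.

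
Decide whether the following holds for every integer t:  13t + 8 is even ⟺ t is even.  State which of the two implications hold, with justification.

The biconditional holds.

[⇒] Suppose 13t + 8 is even. Since 13 is odd, 13t and t have the same parity, so 13t + 8 ≡ t + 8 (mod 2). As 8 is even, 13t + 8 is even exactly when t is even. Thus t is even.

[⇐] Conversely, suppose t is even; write t = 2j. Then 13t + 8 = 13·(2j) + 8 = 2·13j + 8, which is even.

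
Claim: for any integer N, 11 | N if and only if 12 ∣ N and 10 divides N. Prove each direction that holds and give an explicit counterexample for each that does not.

Neither direction holds.

(→) This fails: take N = 11. Certainly 11 ∣ 11, but 12 ∤ 11.

(←) This fails: take N = 60. Both 12 ∣ 60 and 10 ∣ 60, yet 60 is not a multiple of 11 (since 60 = 5·11 + 5), so 11 ∤ 60.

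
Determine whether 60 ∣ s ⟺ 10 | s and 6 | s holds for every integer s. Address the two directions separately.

(⇒) holds; (⇐) fails.

(→) If 60 ∣ s, write s = 60q. Since 60 = 6·10, s = 10·(6q), so 10 ∣ s; and since 60 = 10·6, s = 6·(10q), so 6 ∣ s.

(←) This fails: take s = 30. Both 10 ∣ 30 and 6 ∣ 30, yet 30 is not a multiple of 60 (since 30 = 0·60 + 30), so 60 ∤ 30.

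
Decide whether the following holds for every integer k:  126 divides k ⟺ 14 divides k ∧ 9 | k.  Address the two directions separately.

The biconditional holds.

(→) If 126 ∣ k, write k = 126q. Since 126 = 9·14, k = 14·(9q), so 14 ∣ k; and since 126 = 14·9, k = 9·(14q), so 9 ∣ k.

(←) Suppose 14 ∣ k and 9 ∣ k. Any common multiple of 14 and 9 is a multiple of their lcm; here gcd(14, 9) = 1, so lcm(14, 9) = 14·9 = 126, so 126 ∣ k.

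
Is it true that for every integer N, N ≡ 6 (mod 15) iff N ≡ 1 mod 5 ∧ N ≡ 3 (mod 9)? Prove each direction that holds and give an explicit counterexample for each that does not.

Forward direction. This fails: N = 36 gives 36 ≡ 6 (mod 15) but 36 ≡ 0 (mod 9), so the conjunction on the right does not hold.

Converse. If N ≡ 1 (mod 5) and N ≡ 3 (mod 9), then by the Chinese remainder theorem N ≡ 21 (mod 45). Since 21 ≡ 6 (mod 15) and 15 ∣ 45, we get N ≡ 6 (mod 15).

(⇒) fails; (⇐) holds.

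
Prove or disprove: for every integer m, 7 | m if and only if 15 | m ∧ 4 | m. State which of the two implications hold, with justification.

(⟹) This fails: take m = 7. Certainly 7 ∣ 7, but 15 ∤ 7.

(⟸) This fails: take m = 60. Both 15 ∣ 60 and 4 ∣ 60, yet 60 is not a multiple of 7 (since 60 = 8·7 + 4), so 7 ∤ 60.

(⇒) fails and (⇐) fails.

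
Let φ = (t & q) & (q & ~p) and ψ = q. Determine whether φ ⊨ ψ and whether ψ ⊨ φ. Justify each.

(⇒) Assume the antecedent. If t is true, the antecedent forces (t = T, p = F, q = T), and q holds there. If t is false, the antecedent cannot hold. Either way q holds.

(⇐) This fails. Under t = F, p = F, q = T, the left side is false but the right side is true.

(⇒) holds; (⇐) fails.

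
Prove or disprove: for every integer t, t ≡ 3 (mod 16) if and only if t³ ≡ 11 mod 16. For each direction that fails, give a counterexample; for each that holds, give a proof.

Both directions hold; the statement is true.

(←) Suppose t³ ≡ 11 (mod 16). The only residue r in {0, …, 15} with r³ ≡ 11 (mod 16) is r = 3, so t ≡ 3 (mod 16).

(→) Suppose t ≡ 3 (mod 16). Write t = 16j + 3. Then (16j + 3)³ = 4096j³ + 2304j² + 432j + 27 = 16(256j³ + 144j² + 27j + 1) + 11, so t³ ≡ 11 (mod 16).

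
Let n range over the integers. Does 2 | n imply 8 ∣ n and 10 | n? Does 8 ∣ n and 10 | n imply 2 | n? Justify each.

The forward direction fails; the converse holds.

(⟹) This fails: take n = 2. Certainly 2 ∣ 2, but 8 ∤ 2.

(⟸) Suppose 8 ∣ n and 10 ∣ n. Any common multiple of 8 and 10 is a multiple of their lcm; here lcm(8, 10) = 8·10/gcd(8, 10) = 80/2 = 40, so 40 ∣ n. Since 2 ∣ 40, it follows that 2 ∣ n.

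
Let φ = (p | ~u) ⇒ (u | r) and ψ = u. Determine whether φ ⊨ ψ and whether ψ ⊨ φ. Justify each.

(⟸) Assume the antecedent. If p is true, the antecedent forces (p = T, u = T, r = F) or (p = T, u = T, r = T), and (p | ~u) ⇒ (u | r) holds there. If p is false, the antecedent forces (p = F, u = T, r = F) or (p = F, u = T, r = T), and (p | ~u) ⇒ (u | r) holds there. Either way (p | ~u) ⇒ (u | r) holds.

(⟹) This fails. Under p = F, u = F, r = T, the left side is true but the right side is false.

Only the reverse direction holds.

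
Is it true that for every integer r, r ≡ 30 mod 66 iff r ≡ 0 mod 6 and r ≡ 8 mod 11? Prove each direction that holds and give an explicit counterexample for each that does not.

Forward direction. Suppose r ≡ 30 (mod 66); write r = 66j + 30. Since 6 ∣ 66, reducing mod 6 gives r ≡ 30 ≡ 0 (mod 6); since 11 ∣ 66, reducing mod 11 gives r ≡ 30 ≡ 8 (mod 11).

Converse. If r ≡ 0 (mod 6) and r ≡ 8 (mod 11), then by the Chinese remainder theorem r ≡ 30 (mod 66). This is exactly r ≡ 30 (mod 66).

Both directions hold.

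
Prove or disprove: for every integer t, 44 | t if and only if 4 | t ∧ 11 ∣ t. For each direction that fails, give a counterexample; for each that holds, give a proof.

Forward direction. If 44 ∣ t, write t = 44q. Since 44 = 11·4, t = 4·(11q), so 4 ∣ t; and since 44 = 4·11, t = 11·(4q), so 11 ∣ t.

Converse. Suppose 4 ∣ t and 11 ∣ t. Any common multiple of 4 and 11 is a multiple of their lcm; here gcd(4, 11) = 1, so lcm(4, 11) = 4·11 = 44, so 44 ∣ t.

The biconditional holds.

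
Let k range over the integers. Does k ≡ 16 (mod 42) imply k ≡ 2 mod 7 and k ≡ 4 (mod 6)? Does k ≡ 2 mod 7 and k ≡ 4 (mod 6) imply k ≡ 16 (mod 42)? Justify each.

Both directions hold; the statement is true.

[⇒] Suppose k ≡ 16 (mod 42); write k = 42j + 16. Since 7 ∣ 42, reducing mod 7 gives k ≡ 16 ≡ 2 (mod 7); since 6 ∣ 42, reducing mod 6 gives k ≡ 16 ≡ 4 (mod 6).

[⇐] Conversely, if k ≡ 2 (mod 7) and k ≡ 4 (mod 6), then by the Chinese remainder theorem k ≡ 16 (mod 42). This is exactly k ≡ 16 (mod 42).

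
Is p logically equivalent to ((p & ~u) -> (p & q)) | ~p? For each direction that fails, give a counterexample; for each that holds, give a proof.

(⇒) This fails. Under q = F, p = T, u = F, the left side is true but the right side is false.

(⇐) This fails. Under q = F, p = F, u = F, the left side is false but the right side is true.

(⇒) fails and (⇐) fails.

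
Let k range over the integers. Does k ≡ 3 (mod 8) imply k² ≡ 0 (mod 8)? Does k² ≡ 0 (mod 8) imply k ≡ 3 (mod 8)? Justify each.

(⇒) fails and (⇐) fails.

(⇒) This fails: take k = 3. Then 3 ≡ 3 (mod 8), but 3² = 9 ≡ 1 (mod 8), not 0.

(⇐) This fails: take k = 0. Then 0² = 0 ≡ 0 (mod 8), yet 0 ≡ 0 (mod 8), not 3.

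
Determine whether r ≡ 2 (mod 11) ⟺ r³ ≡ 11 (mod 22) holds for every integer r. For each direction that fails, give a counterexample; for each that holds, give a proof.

(→) This fails: take r = 2. Then 2 ≡ 2 (mod 11), but 2³ = 8 ≡ 8 (mod 22), not 11.

(←) This fails: take r = 11. Then 11³ = 1331 ≡ 11 (mod 22), yet 11 ≡ 0 (mod 11), not 2.

Both directions fail.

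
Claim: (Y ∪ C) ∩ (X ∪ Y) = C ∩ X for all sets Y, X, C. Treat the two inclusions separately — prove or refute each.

Only the reverse inclusion holds.

(⟹) This inclusion fails. Take Y = {1}, X = ∅, C = ∅; then 1 ∈ (Y ∪ C) ∩ (X ∪ Y) but 1 ∉ C ∩ X.

(⟸) Let x ∈ C ∩ X. Then either x ∈ X ∩ C and x ∉ Y; or x ∈ Y ∩ X ∩ C. In each case x ∈ (Y ∪ C) ∩ (X ∪ Y), so C ∩ X ⊆ (Y ∪ C) ∩ (X ∪ Y).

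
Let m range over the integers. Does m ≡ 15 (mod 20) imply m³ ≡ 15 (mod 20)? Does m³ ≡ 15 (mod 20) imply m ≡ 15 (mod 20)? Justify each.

(⟹) Suppose m ≡ 15 (mod 20). Write m = 20j + 15. Then (20j + 15)³ = 8000j³ + 18000j² + 13500j + 3375 = 20(400j³ + 900j² + 675j + 168) + 15, so m³ ≡ 15 (mod 20).

(⟸) Conversely, suppose m³ ≡ 15 (mod 20). The only residue r in {0, …, 19} with r³ ≡ 15 (mod 20) is r = 15, so m ≡ 15 (mod 20).

The biconditional holds.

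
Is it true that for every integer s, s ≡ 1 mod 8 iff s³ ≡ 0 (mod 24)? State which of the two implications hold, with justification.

(⟹) This fails: take s = 1. Then 1 ≡ 1 (mod 8), but 1³ = 1 ≡ 1 (mod 24), not 0.

(⟸) This fails: take s = 0. Then 0³ = 0 ≡ 0 (mod 24), yet 0 ≡ 0 (mod 8), not 1.

Both directions fail.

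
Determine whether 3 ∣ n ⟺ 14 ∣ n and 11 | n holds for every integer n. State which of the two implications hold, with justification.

Neither implication holds.

(→) This fails: take n = 3. Certainly 3 ∣ 3, but 14 ∤ 3.

(←) This fails: take n = 154. Both 14 ∣ 154 and 11 ∣ 154, yet 154 is not a multiple of 3 (since 154 = 51·3 + 1), so 3 ∤ 154.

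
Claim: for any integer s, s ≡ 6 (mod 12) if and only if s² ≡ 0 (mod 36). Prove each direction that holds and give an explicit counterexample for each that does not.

Converse. This fails: take s = 0. Then 0² = 0 ≡ 0 (mod 36), yet 0 ≡ 0 (mod 12), not 6.

Forward direction. Suppose s ≡ 6 (mod 12). Working modulo 36, s ∈ {6, 18, 30}; for each such r, r² ≡ 0 (mod 36).

Not equivalent: only (⇒) holds.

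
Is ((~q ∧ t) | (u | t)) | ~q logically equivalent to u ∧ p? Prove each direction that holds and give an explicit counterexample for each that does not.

(⟸) Assume the antecedent. If q is true, the antecedent forces (q = T, p = T, t = F, u = T) or (q = T, p = T, t = T, u = T), and ((~q ∧ t) | (u | t)) | ~q holds there. If q is false, ((~q ∧ t) | (u | t)) | ~q reduces to true regardless of the other variables. Either way ((~q ∧ t) | (u | t)) | ~q holds.

(⟹) This fails. Under q = F, p = F, t = F, u = F, the left side is true but the right side is false.

The forward direction fails; the converse holds.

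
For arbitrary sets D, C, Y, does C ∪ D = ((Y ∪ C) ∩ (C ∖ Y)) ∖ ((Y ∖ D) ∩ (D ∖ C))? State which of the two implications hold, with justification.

Forward inclusion. This inclusion fails. Take D = {1}, C = ∅, Y = ∅; then 1 ∈ C ∪ D but 1 ∉ ((Y ∪ C) ∩ (C ∖ Y)) ∖ ((Y ∖ D) ∩ (D ∖ C)).

Reverse inclusion. Let x ∈ ((Y ∪ C) ∩ (C ∖ Y)) ∖ ((Y ∖ D) ∩ (D ∖ C)). Then either x ∈ C and x ∉ D, Y; or x ∈ D ∩ C and x ∉ Y. In each case x ∈ C ∪ D, so ((Y ∪ C) ∩ (C ∖ Y)) ∖ ((Y ∖ D) ∩ (D ∖ C)) ⊆ C ∪ D.

The sets are not equal: only the reverse inclusion holds.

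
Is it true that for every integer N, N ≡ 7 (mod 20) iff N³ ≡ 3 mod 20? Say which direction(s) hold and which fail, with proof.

The biconditional holds.

Forward direction. Suppose N ≡ 7 (mod 20). Write N = 20j + 7. Then (20j + 7)³ = 8000j³ + 8400j² + 2940j + 343 = 20(400j³ + 420j² + 147j + 17) + 3, so N³ ≡ 3 (mod 20).

Converse. Suppose N³ ≡ 3 (mod 20). The only residue r in {0, …, 19} with r³ ≡ 3 (mod 20) is r = 7, so N ≡ 7 (mod 20).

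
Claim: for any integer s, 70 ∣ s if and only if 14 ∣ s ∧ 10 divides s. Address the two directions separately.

Both directions hold; the statement is true.

(⟸) Suppose 14 ∣ s and 10 ∣ s. Any common multiple of 14 and 10 is a multiple of their lcm; here lcm(14, 10) = 14·10/gcd(14, 10) = 140/2 = 70, so 70 ∣ s.

(⟹) If 70 ∣ s, write s = 70q. Since 70 = 5·14, s = 14·(5q), so 14 ∣ s; and since 70 = 7·10, s = 10·(7q), so 10 ∣ s.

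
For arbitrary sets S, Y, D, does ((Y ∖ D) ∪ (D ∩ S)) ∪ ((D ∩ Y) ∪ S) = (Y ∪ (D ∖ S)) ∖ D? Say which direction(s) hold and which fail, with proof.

(⟹) This inclusion fails. Take S = {1}, Y = ∅, D = ∅; then 1 ∈ ((Y ∖ D) ∪ (D ∩ S)) ∪ ((D ∩ Y) ∪ S) but 1 ∉ (Y ∪ (D ∖ S)) ∖ D.

(⟸) Let x ∈ (Y ∪ (D ∖ S)) ∖ D. Then either x ∈ Y and x ∉ S, D; or x ∈ S ∩ Y and x ∉ D. In each case x ∈ ((Y ∖ D) ∪ (D ∩ S)) ∪ ((D ∩ Y) ∪ S), so (Y ∪ (D ∖ S)) ∖ D ⊆ ((Y ∖ D) ∪ (D ∩ S)) ∪ ((D ∩ Y) ∪ S).

Only the reverse inclusion holds.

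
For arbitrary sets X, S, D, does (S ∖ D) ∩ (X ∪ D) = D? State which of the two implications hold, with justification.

Both inclusions fail.

Forward inclusion. This inclusion fails. Take X = {1}, S = {1}, D = ∅; then 1 ∈ (S ∖ D) ∩ (X ∪ D) but 1 ∉ D.

Reverse inclusion. This inclusion fails. Take X = ∅, S = ∅, D = {1}; then 1 ∈ D but 1 ∉ (S ∖ D) ∩ (X ∪ D).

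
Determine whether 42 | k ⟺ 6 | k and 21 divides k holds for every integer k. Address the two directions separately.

Both directions hold.

(⇒) If 42 ∣ k, write k = 42q. Since 42 = 7·6, k = 6·(7q), so 6 ∣ k; and since 42 = 2·21, k = 21·(2q), so 21 ∣ k.

(⇐) Suppose 6 ∣ k and 21 ∣ k. Any common multiple of 6 and 21 is a multiple of their lcm; here lcm(6, 21) = 6·21/gcd(6, 21) = 126/3 = 42, so 42 ∣ k.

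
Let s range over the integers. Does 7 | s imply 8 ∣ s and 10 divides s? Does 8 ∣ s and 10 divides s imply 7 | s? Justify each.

Both directions fail.

(⇒) This fails: take s = 7. Certainly 7 ∣ 7, but 8 ∤ 7.

(⇐) This fails: take s = 40. Both 8 ∣ 40 and 10 ∣ 40, yet 40 is not a multiple of 7 (since 40 = 5·7 + 5), so 7 ∤ 40.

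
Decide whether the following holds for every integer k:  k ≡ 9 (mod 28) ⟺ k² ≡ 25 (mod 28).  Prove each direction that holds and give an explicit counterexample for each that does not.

(←) This fails: take k = 5. Then 5² = 25 ≡ 25 (mod 28), yet 5 ≡ 5 (mod 28), not 9.

(→) Suppose k ≡ 9 (mod 28). Write k = 28j + 9. Then (28j + 9)² = 784j² + 504j + 81 = 28(28j² + 18j + 2) + 25, so k² ≡ 25 (mod 28).

(⇒) holds; (⇐) fails.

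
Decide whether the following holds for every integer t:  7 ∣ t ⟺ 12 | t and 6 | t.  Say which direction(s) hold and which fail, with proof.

Both directions fail.

Forward direction. This fails: take t = 7. Certainly 7 ∣ 7, but 12 ∤ 7.

Converse. This fails: take t = 12. Both 12 ∣ 12 and 6 ∣ 12, yet 12 is not a multiple of 7 (since 12 = 1·7 + 5), so 7 ∤ 12.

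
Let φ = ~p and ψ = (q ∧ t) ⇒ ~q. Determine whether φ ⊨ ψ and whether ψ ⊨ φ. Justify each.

Neither direction holds.

(→) This fails. Under q = T, t = T, p = F, the left side is true but the right side is false.

(←) This fails. Under q = F, t = F, p = T, the left side is false but the right side is true.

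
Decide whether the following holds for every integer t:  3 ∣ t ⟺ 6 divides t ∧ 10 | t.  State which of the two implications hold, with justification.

Only the converse holds.

(→) This fails: take t = 3. Certainly 3 ∣ 3, but 6 ∤ 3.

(←) Suppose 6 ∣ t and 10 ∣ t. Any common multiple of 6 and 10 is a multiple of their lcm; here lcm(6, 10) = 6·10/gcd(6, 10) = 60/2 = 30, so 30 ∣ t. Since 3 ∣ 30, it follows that 3 ∣ t.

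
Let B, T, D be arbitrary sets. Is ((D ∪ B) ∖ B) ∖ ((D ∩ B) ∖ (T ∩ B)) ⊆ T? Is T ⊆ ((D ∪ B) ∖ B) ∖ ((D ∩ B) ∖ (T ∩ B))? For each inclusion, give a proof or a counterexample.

Neither inclusion holds.

Forward inclusion. This inclusion fails. Take B = ∅, T = ∅, D = {1}; then 1 ∈ ((D ∪ B) ∖ B) ∖ ((D ∩ B) ∖ (T ∩ B)) but 1 ∉ T.

Reverse inclusion. This inclusion fails. Take B = ∅, T = {1}, D = ∅; then 1 ∈ T but 1 ∉ ((D ∪ B) ∖ B) ∖ ((D ∩ B) ∖ (T ∩ B)).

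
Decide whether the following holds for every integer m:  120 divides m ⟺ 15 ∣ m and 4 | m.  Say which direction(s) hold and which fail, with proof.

(←) This fails: take m = 60. Both 15 ∣ 60 and 4 ∣ 60, yet 60 is not a multiple of 120 (since 60 = 0·120 + 60), so 120 ∤ 60.

(→) If 120 ∣ m, write m = 120q. Since 120 = 8·15, m = 15·(8q), so 15 ∣ m; and since 120 = 30·4, m = 4·(30q), so 4 ∣ m.

The forward direction holds; the converse fails.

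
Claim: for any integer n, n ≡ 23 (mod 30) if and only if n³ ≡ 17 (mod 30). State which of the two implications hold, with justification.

Both directions hold; the statement is true.

[⇒] Suppose n ≡ 23 (mod 30). Write n = 30j + 23. Then (30j + 23)³ = 27000j³ + 62100j² + 47610j + 12167 = 30(900j³ + 2070j² + 1587j + 405) + 17, so n³ ≡ 17 (mod 30).

[⇐] Conversely, suppose n³ ≡ 17 (mod 30). The only residue r in {0, …, 29} with r³ ≡ 17 (mod 30) is r = 23, so n ≡ 23 (mod 30).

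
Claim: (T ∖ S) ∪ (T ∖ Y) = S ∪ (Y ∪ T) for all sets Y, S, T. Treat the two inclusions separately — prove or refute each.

Forward inclusion. Let x ∈ (T ∖ S) ∪ (T ∖ Y). Then either x ∈ T and x ∉ Y, S; or x ∈ Y ∩ T and x ∉ S; or x ∈ S ∩ T and x ∉ Y. In each case x ∈ S ∪ (Y ∪ T), so (T ∖ S) ∪ (T ∖ Y) ⊆ S ∪ (Y ∪ T).

Reverse inclusion. This inclusion fails. Take Y = {1}, S = ∅, T = ∅; then 1 ∈ S ∪ (Y ∪ T) but 1 ∉ (T ∖ S) ∪ (T ∖ Y).

The sets are not equal: only the forward inclusion holds.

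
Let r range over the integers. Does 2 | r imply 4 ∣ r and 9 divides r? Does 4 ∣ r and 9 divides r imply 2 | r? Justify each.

(⟹) This fails: take r = 2. Certainly 2 ∣ 2, but 4 ∤ 2.

(⟸) Suppose 4 ∣ r and 9 ∣ r. Any common multiple of 4 and 9 is a multiple of their lcm; here gcd(4, 9) = 1, so lcm(4, 9) = 4·9 = 36, so 36 ∣ r. Since 2 ∣ 36, it follows that 2 ∣ r.

Only the converse holds.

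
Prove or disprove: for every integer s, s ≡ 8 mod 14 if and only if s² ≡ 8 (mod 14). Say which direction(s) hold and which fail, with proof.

(⇒) holds; (⇐) fails.

Converse. This fails: take s = 6. Then 6² = 36 ≡ 8 (mod 14), yet 6 ≡ 6 (mod 14), not 8.

Forward direction. Suppose s ≡ 8 mod 14. Write s = 14j + 8. Then (14j + 8)² = 196j² + 224j + 64 = 14(14j² + 16j + 4) + 8, so s² ≡ 8 (mod 14).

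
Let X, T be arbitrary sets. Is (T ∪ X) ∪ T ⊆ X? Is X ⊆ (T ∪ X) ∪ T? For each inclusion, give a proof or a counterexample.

Only the reverse inclusion holds.

(⟸) Let x ∈ X. Then either x ∈ X and x ∉ T; or x ∈ X ∩ T. In each case x ∈ (T ∪ X) ∪ T, so X ⊆ (T ∪ X) ∪ T.

(⟹) This inclusion fails. Take X = ∅, T = {1}; then 1 ∈ (T ∪ X) ∪ T but 1 ∉ X.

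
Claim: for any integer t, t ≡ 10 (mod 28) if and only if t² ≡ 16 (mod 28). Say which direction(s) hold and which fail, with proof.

Only the forward implication holds.

(→) Suppose t ≡ 10 (mod 28). Write t = 28j + 10. Then (28j + 10)² = 784j² + 560j + 100 = 28(28j² + 20j + 3) + 16, so t² ≡ 16 (mod 28).

(←) This fails: take t = 4. Then 4² = 16 ≡ 16 (mod 28), yet 4 ≡ 4 (mod 28), not 10.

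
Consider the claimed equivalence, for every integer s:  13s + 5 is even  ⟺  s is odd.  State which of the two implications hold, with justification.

[⇒] Suppose 13s + 5 is even. Since 13 is odd, 13s and s have the same parity, so 13s + 5 ≡ s + 5 (mod 2). As 5 is odd, 13s + 5 is even exactly when s is odd. Thus s is odd.

[⇐] Conversely, suppose s is odd; write s = 2j + 1. Then 13s + 5 = 13·(2j + 1) + 5 = 2·13j + 18, which is even.

Equivalent; both directions hold.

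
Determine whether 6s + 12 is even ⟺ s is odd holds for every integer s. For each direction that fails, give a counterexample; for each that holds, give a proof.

Forward direction. This fails: take s = 0. Then 6s + 12 = 12, which is even, yet s = 0 is even, not odd.

Converse. Suppose s is odd. Since 6 is even, 6s is even for every s, so 6s + 12 has the same parity as 12, which is even. Hence 6s + 12 is even.

The forward direction fails; the converse holds.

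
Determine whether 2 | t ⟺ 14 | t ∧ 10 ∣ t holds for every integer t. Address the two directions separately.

[⇐] Suppose 14 ∣ t and 10 ∣ t. Any common multiple of 14 and 10 is a multiple of their lcm; here lcm(14, 10) = 14·10/gcd(14, 10) = 140/2 = 70, so 70 ∣ t. Since 2 ∣ 70, it follows that 2 ∣ t.

[⇒] This fails: take t = 2. Certainly 2 ∣ 2, but 14 ∤ 2.

(⇒) fails; (⇐) holds.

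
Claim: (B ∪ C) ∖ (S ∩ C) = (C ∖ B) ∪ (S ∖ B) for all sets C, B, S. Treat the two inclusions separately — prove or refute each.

Forward inclusion. This inclusion fails. Take C = ∅, B = {1}, S = ∅; then 1 ∈ (B ∪ C) ∖ (S ∩ C) but 1 ∉ (C ∖ B) ∪ (S ∖ B).

Reverse inclusion. This inclusion fails. Take C = ∅, B = ∅, S = {1}; then 1 ∈ (C ∖ B) ∪ (S ∖ B) but 1 ∉ (B ∪ C) ∖ (S ∩ C).

Neither inclusion holds.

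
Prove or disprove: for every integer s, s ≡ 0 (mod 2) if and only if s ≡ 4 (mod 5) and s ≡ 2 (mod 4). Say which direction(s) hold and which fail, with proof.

The forward direction fails; the converse holds.

(←) If s ≡ 4 (mod 5) and s ≡ 2 (mod 4), then by the Chinese remainder theorem s ≡ 14 (mod 20). Since 14 ≡ 0 (mod 2) and 2 ∣ 20, we get s ≡ 0 (mod 2).

(→) This fails: s = 0 gives 0 ≡ 0 (mod 2) but 0 ≡ 0 (mod 5), so the conjunction on the right does not hold.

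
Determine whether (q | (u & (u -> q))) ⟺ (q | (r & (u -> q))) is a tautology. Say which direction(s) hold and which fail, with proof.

Only the forward direction holds.

(←) This fails. Under r = T, q = F, u = F, the left side is false but the right side is true.

(→) Assume the antecedent. If r is true, the antecedent forces (r = T, q = T, u = F) or (r = T, q = T, u = T), and q | (r & (u -> q)) holds there. If r is false, the antecedent forces (r = F, q = T, u = F) or (r = F, q = T, u = T), and q | (r & (u -> q)) holds there. Either way q | (r & (u -> q)) holds.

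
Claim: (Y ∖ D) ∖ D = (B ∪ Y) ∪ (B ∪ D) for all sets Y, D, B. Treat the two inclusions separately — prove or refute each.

(⟸) This inclusion fails. Take Y = ∅, D = {1}, B = ∅; then 1 ∈ (B ∪ Y) ∪ (B ∪ D) but 1 ∉ (Y ∖ D) ∖ D.

(⟹) Let x ∈ (Y ∖ D) ∖ D. Then either x ∈ Y and x ∉ D, B; or x ∈ Y ∩ B and x ∉ D. In each case x ∈ (B ∪ Y) ∪ (B ∪ D), so (Y ∖ D) ∖ D ⊆ (B ∪ Y) ∪ (B ∪ D).

The sets are not equal: only the forward inclusion holds.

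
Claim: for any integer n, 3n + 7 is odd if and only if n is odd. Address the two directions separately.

(⟹) This fails: n = 2 gives 3n + 7 = 13, which is odd, but 2 is even, not odd.

(⟸) This also fails: n = 1 is odd, but 3n + 7 = 10 is even, not odd.

(⇒) fails and (⇐) fails.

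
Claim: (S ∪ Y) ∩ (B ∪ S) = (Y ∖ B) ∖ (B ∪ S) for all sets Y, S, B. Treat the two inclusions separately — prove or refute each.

(⊆) This inclusion fails. Take Y = ∅, S = {1}, B = ∅; then 1 ∈ (S ∪ Y) ∩ (B ∪ S) but 1 ∉ (Y ∖ B) ∖ (B ∪ S).

(⊇) This inclusion fails. Take Y = {1}, S = ∅, B = ∅; then 1 ∈ (Y ∖ B) ∖ (B ∪ S) but 1 ∉ (S ∪ Y) ∩ (B ∪ S).

Neither inclusion holds.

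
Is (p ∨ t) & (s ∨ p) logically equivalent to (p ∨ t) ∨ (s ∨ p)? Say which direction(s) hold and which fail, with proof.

[⇒] Assume the antecedent. If p is true, (p ∨ t) ∨ (s ∨ p) reduces to true regardless of the other variables. If p is false, the antecedent forces (p = F, t = T, s = T), and (p ∨ t) ∨ (s ∨ p) holds there. Either way (p ∨ t) ∨ (s ∨ p) holds.

[⇐] This fails. Under p = F, t = T, s = F, the left side is false but the right side is true.

Only the forward implication holds.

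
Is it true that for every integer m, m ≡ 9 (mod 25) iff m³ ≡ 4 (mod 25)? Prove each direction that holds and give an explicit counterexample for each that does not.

Both implications hold.

[⇒] Suppose m ≡ 9 (mod 25). Write m = 25j + 9. Then (25j + 9)³ = 15625j³ + 16875j² + 6075j + 729 = 25(625j³ + 675j² + 243j + 29) + 4, so m³ ≡ 4 (mod 25).

[⇐] Conversely, suppose m³ ≡ 4 (mod 25). The only residue r in {0, …, 24} with r³ ≡ 4 (mod 25) is r = 9, so m ≡ 9 (mod 25).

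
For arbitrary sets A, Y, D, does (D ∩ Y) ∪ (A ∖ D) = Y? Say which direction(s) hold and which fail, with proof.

Both inclusions fail.

Forward inclusion. This inclusion fails. Take A = {1}, Y = ∅, D = ∅; then 1 ∈ (D ∩ Y) ∪ (A ∖ D) but 1 ∉ Y.

Reverse inclusion. This inclusion fails. Take A = ∅, Y = {1}, D = ∅; then 1 ∈ Y but 1 ∉ (D ∩ Y) ∪ (A ∖ D).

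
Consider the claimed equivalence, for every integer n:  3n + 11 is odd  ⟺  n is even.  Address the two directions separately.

The biconditional holds.

(→) Suppose 3n + 11 is odd. Since 3 is odd, 3n and n have the same parity, so 3n + 11 ≡ n + 11 (mod 2). As 11 is odd, 3n + 11 is odd exactly when n is even. Thus n is even.

(←) Conversely, suppose n is even; write n = 2j. Then 3n + 11 = 3·(2j) + 11 = 2·3j + 11, which is odd.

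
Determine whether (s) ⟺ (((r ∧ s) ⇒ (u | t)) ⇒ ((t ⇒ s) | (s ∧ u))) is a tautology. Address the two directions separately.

[⇐] This fails. Under s = F, t = F, u = F, r = F, the left side is false but the right side is true.

[⇒] Assume the antecedent. If s is true, the consequent reduces to true regardless of the other variables. If s is false, the antecedent cannot hold. Either way the consequent holds.

Only the forward implication holds.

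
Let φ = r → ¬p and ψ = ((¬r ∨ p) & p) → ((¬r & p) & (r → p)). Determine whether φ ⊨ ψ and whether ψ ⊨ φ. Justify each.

Forward direction. Assume the antecedent. If p is true, the antecedent forces (p = T, r = F), and the consequent holds there. If p is false, the consequent reduces to true regardless of the other variables. Either way the consequent holds.

Converse. Assume the antecedent. If p is true, the antecedent forces (p = T, r = F), and r → ¬p holds there. If p is false, r → ¬p reduces to true regardless of the other variables. Either way r → ¬p holds.

The biconditional holds.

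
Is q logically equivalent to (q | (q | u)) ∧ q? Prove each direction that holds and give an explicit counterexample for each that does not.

(→) Assume the antecedent. If u is true, the antecedent forces (u = T, q = T), and (q | (q | u)) ∧ q holds there. If u is false, the antecedent forces (u = F, q = T), and (q | (q | u)) ∧ q holds there. Either way (q | (q | u)) ∧ q holds.

(←) Assume the antecedent. If u is true, the antecedent forces (u = T, q = T), and q holds there. If u is false, the antecedent forces (u = F, q = T), and q holds there. Either way q holds.

Both directions hold.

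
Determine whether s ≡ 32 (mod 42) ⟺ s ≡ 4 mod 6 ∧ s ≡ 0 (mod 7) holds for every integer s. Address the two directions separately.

(⟹) This fails: s = 32 gives 32 ≡ 32 (mod 42) but 32 ≡ 2 (mod 6), so the conjunction on the right does not hold.

(⟸) This fails: s = 28 satisfies both congruences on the right (28 ≡ 4 mod 6 and 28 ≡ 0 mod 7) yet 28 ≡ 28 (mod 42), not 32.

(⇒) fails and (⇐) fails.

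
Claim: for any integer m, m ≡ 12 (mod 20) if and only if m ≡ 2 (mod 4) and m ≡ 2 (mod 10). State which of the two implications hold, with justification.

Forward direction. This fails: m = 12 gives 12 ≡ 12 (mod 20) but 12 ≡ 0 (mod 4), so the conjunction on the right does not hold.

Converse. This fails: m = 2 satisfies both congruences on the right (2 ≡ 2 mod 4 and 2 ≡ 2 mod 10) yet 2 ≡ 2 (mod 20), not 12.

Neither direction holds.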